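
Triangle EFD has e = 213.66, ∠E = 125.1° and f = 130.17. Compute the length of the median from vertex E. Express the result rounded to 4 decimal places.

56.1343

Law of sines: sin F = f·sin E/e ≈ 0.49845.
Since e ≥ f, only the acute value applies: ∠F ≈ 29.90°.
Then ∠D = 180° − ∠E − ∠F ≈ 25.00°.
Law of sines gives d = e·sin D/sin E ≈ 110.38.
Median from E: ½√(2·f² + 2·d² − e²) ≈ 56.134.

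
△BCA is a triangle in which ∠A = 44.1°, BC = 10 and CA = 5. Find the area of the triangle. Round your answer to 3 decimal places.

Law of sines: sin B = CA·sin A/BC ≈ 0.34796.
Since BC ≥ CA, only the acute value applies: ∠B ≈ 20.36°.
Then ∠C = 180° − ∠A − ∠B ≈ 115.54°.
Law of sines gives AB = BC·sin C/sin A ≈ 12.966.
Area = ½·BC·CA·sin C ≈ 22.558.

area ≈ 22.558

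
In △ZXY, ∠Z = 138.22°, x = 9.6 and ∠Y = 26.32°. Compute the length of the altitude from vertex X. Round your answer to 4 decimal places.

The third angle is ∠X = 180° − ∠Y − ∠Z = 15.46°.
Law of sines: z = x·sin Z/sin X ≈ 23.995.
Law of sines: y = x·sin Y/sin X ≈ 15.968.
Area = ½·x·z·sin Y ≈ 51.067.
The altitude from X has length 2·area/x ≈ 10.639.

10.6390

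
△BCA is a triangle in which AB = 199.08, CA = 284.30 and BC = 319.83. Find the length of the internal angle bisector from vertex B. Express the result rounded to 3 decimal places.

By the law of cosines, cos B = (AB² + BC² − CA²) / (2·AB·BC) ≈ 0.47979, so ∠B ≈ 61.33°.
The bisector from B has length 2·AB·BC·cos(∠B/2)/(AB+BC) ≈ 211.09.

211.091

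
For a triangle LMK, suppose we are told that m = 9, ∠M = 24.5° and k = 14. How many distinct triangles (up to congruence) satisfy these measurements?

2

k·sin M = 14·sin(24.5°) ≈ 5.806.
Since k sin M < m < k (5.806 < 9 < 14), two triangles exist.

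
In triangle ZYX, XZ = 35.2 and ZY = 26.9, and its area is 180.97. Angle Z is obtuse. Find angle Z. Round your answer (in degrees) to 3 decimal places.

∠Z ≈ 157.527°

From area = ½·XZ·ZY·sin Z, we get sin Z = 2·area/(XZ·ZY) ≈ 0.38224.
Taking the obtuse solution, ∠Z ≈ 157.53°.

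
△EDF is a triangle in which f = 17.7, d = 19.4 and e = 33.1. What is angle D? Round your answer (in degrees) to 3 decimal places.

By the law of cosines, cos D = (f² + e² − d²) / (2·f·e) ≈ 0.88120, so ∠D ≈ 28.21°.

28.212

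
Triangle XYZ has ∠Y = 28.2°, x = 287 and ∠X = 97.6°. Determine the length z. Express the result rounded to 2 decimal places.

234.84

The third angle is ∠Z = 180° − ∠X − ∠Y = 54.20°.
Law of sines: z = x·sin Z/sin X ≈ 234.84.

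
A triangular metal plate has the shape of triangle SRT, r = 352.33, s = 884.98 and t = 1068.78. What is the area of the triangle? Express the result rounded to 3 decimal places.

area ≈ 144412.830

Semiperimeter p = (884.98 + 352.33 + 1068.8)/2 = 1153.
Heron's formula: area = √(1153·268.07·800.72·84.265) ≈ 1.4441e+05.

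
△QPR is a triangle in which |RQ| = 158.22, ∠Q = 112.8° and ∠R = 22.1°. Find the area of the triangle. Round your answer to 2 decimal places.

The third angle is ∠P = 180° − ∠R − ∠Q = 45.10°.
Law of sines: |PR| = |RQ|·sin Q/sin P ≈ 205.91.
Law of sines: |QP| = |RQ|·sin R/sin P ≈ 84.036.
Area = ½·|RQ|·|PR|·sin R ≈ 6128.6.

6128.64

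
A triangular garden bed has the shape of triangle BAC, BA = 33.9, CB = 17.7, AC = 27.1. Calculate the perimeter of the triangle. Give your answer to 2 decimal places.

Perimeter = 27.1 + 17.7 + 33.9 = 78.7.

perimeter ≈ 78.70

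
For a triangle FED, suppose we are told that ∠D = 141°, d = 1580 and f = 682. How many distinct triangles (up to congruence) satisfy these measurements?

f·sin D = 682·sin(141°) ≈ 429.2.
Since ∠D is not acute, a triangle exists only if d > f; here d > f, so there is exactly one triangle.

1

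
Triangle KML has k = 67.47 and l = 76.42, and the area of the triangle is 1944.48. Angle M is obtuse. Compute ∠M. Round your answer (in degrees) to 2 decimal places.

From area = ½·l·k·sin M, we get sin M = 2·area/(l·k) ≈ 0.75425.
Taking the obtuse solution, ∠M ≈ 131.04°.

131.04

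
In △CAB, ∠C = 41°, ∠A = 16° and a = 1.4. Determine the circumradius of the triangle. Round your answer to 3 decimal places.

R ≈ 2.540

The third angle is ∠B = 180° − ∠C − ∠A = 123.00°.
Law of sines: c = a·sin C/sin A ≈ 3.3322.
Law of sines: b = a·sin B/sin A ≈ 4.2597.
Circumradius = a/(2 sin A) ≈ 2.5396.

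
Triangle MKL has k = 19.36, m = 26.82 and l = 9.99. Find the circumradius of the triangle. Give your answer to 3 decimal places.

R ≈ 17.315

By the law of cosines, cos M = (k² + l² − m²) / (2·k·l) ≈ -0.63261, so ∠M ≈ 129.24°.
Circumradius = m/(2 sin M) ≈ 17.315.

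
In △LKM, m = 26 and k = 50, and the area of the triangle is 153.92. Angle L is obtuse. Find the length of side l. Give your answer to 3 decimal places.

From area = ½·k·m·sin L, we get sin L = 2·area/(k·m) ≈ 0.23680.
Taking the obtuse solution, ∠L ≈ 166.30°.
Law of cosines then gives l ≈ 75.512.

75.512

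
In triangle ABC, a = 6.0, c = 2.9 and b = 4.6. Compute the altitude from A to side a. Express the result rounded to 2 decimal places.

Semiperimeter s = (6 + 4.6 + 2.9)/2 = 6.75.
Heron's formula: area = √(6.75·0.75·2.15·3.85) ≈ 6.4734.
The altitude from A has length 2·area/a ≈ 2.1578.

h_A ≈ 2.16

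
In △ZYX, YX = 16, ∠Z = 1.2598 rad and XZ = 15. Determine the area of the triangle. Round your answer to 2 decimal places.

Law of sines: sin Y = XZ·sin Z/YX ≈ 0.89253.
Since YX ≥ XZ, only the acute value applies: ∠Y ≈ 1.1029 rad.
Then ∠X = π − ∠Z − ∠Y ≈ 0.7789 rad.
Law of sines gives ZY = YX·sin X/sin Z ≈ 11.806.
Area = ½·YX·XZ·sin X ≈ 84.297.

area ≈ 84.30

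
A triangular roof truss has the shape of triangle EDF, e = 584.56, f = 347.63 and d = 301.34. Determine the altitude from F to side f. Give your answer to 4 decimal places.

Semiperimeter s = (584.56 + 301.34 + 347.63)/2 = 616.76.
Heron's formula: area = √(616.76·32.205·315.42·269.13) ≈ 41063.
The altitude from F has length 2·area/f ≈ 236.25.

236.2476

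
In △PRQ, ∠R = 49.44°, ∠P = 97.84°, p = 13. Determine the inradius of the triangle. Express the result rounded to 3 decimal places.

2.330

The third angle is ∠Q = 180° − ∠P − ∠R = 32.72°.
Law of sines: r = p·sin R/sin P ≈ 9.9696.
Law of sines: q = p·sin Q/sin P ≈ 7.0932.
Area = ½·p·r·sin Q ≈ 35.028.
Semiperimeter s = (13+9.9696+7.0932)/2 = 15.031.
Inradius = area/s = 35.028/15.031 ≈ 2.3303.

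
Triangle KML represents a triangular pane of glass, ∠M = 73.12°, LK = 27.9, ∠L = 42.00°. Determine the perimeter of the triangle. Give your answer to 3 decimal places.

73.808

The third angle is ∠K = 180° − ∠M − ∠L = 64.88°.
Law of sines: ML = LK·sin K/sin M ≈ 26.399.
Law of sines: KM = LK·sin L/sin M ≈ 19.509.
Semiperimeter s = (26.399+27.9+19.509)/2 = 36.904.
Perimeter = 26.399 + 27.9 + 19.509 = 73.808.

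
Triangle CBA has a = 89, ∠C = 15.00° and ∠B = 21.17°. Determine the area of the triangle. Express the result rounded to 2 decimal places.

The third angle is ∠A = 180° − ∠C − ∠B = 143.83°.
Law of sines: c = a·sin C/sin A ≈ 39.03.
Law of sines: b = a·sin B/sin A ≈ 54.46.
Area = ½·a·c·sin B ≈ 627.24.

area ≈ 627.24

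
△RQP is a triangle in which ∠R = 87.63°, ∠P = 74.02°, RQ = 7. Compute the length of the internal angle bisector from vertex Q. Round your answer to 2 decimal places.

The third angle is ∠Q = 180° − ∠P − ∠R = 18.35°.
Law of sines: QP = RQ·sin R/sin P ≈ 7.2751.
Law of sines: PR = RQ·sin Q/sin P ≈ 2.2923.
The bisector from Q has length 2·RQ·QP·cos(∠Q/2)/(RQ+QP) ≈ 7.0436.

7.04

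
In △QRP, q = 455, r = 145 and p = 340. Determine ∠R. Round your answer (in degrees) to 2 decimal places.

∠R ≈ 12.89°

By the law of cosines, cos R = (p² + q² − r²) / (2·p·q) ≈ 0.97479, so ∠R ≈ 12.89°.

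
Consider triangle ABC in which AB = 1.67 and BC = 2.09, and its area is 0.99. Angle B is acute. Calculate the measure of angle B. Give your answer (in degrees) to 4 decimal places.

34.5612

From area = ½·AB·BC·sin B, we get sin B = 2·area/(AB·BC) ≈ 0.56729.
Taking the acute solution, ∠B ≈ 34.56°.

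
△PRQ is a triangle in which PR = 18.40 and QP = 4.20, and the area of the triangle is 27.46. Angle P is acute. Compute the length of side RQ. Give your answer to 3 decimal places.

15.731

From area = ½·QP·PR·sin P, we get sin P = 2·area/(QP·PR) ≈ 0.71066.
Taking the acute solution, ∠P ≈ 45.29°.
Law of cosines then gives RQ ≈ 15.731.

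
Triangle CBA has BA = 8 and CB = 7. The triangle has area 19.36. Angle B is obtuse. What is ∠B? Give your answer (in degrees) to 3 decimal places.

From area = ½·CB·BA·sin B, we get sin B = 2·area/(CB·BA) ≈ 0.69143.
Taking the obtuse solution, ∠B ≈ 136.26°.

136.257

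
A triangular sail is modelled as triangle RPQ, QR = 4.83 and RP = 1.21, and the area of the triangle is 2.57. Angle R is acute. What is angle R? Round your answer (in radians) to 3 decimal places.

From area = ½·QR·RP·sin R, we get sin R = 2·area/(QR·RP) ≈ 0.87949.
Taking the acute solution, ∠R ≈ 1.075 rad.

∠R ≈ 1.075 rad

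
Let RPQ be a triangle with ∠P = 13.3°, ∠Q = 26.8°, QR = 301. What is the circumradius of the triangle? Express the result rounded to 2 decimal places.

The third angle is ∠R = 180° − ∠P − ∠Q = 139.90°.
Law of sines: PQ = QR·sin R/sin P ≈ 842.78.
Law of sines: RP = QR·sin Q/sin P ≈ 589.93.
Circumradius = QR/(2 sin P) ≈ 654.21.

654.21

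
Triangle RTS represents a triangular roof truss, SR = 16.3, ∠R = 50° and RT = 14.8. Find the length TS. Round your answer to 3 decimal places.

13.214

By the law of cosines, TS² = SR² + RT² − 2·SR·RT·cos R = 174.6, so TS ≈ 13.214.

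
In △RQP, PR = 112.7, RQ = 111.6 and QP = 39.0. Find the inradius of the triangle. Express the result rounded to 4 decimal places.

16.3521

Semiperimeter s = (39 + 112.7 + 111.6)/2 = 131.65.
Heron's formula: area = √(131.65·92.65·18.95·20.05) ≈ 2152.8.
Inradius = area/s = 2152.8/131.65 ≈ 16.352.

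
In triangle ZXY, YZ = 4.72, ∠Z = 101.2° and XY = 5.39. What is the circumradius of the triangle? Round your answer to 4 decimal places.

2.7473

Law of sines: sin X = YZ·sin Z/XY ≈ 0.85902.
Since XY ≥ YZ, only the acute value applies: ∠X ≈ 59.21°.
Then ∠Y = 180° − ∠Z − ∠X ≈ 19.59°.
Law of sines gives ZX = XY·sin Y/sin Z ≈ 1.8426.
Circumradius = XY/(2 sin Z) ≈ 2.7473.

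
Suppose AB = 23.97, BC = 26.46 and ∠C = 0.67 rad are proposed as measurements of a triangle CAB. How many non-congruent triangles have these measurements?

2

BC·sin C = 26.46·sin(0.67 rad) ≈ 16.43.
Since BC sin C < AB < BC (16.43 < 23.97 < 26.46), two triangles exist.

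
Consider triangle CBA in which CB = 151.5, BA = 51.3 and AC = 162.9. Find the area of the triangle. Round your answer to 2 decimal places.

3878.67

Semiperimeter s = (51.3 + 162.9 + 151.5)/2 = 182.85.
Heron's formula: area = √(182.85·131.55·19.95·31.35) ≈ 3878.7.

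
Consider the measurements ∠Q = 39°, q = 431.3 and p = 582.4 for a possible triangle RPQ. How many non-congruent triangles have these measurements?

p·sin Q = 582.4·sin(39°) ≈ 366.5.
Since p sin Q < q < p (366.5 < 431.3 < 582.4), two triangles exist.

2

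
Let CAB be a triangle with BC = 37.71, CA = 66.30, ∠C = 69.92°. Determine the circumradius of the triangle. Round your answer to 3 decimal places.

34.092

By the law of cosines, AB² = BC² + CA² − 2·BC·CA·cos C = 4101, so AB ≈ 64.039.
Area = ½·BC·CA·sin C ≈ 1174.1.
Circumradius = AB/(2 sin C) ≈ 34.092.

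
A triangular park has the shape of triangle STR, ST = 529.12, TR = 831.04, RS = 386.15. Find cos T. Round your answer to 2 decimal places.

By the law of cosines, cos T = (ST² + TR² − RS²) / (2·ST·TR) ≈ 0.93410, so ∠T ≈ 20.92°.

0.93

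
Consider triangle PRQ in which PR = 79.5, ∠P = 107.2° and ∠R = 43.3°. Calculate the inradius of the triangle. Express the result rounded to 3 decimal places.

The third angle is ∠Q = 180° − ∠P − ∠R = 29.50°.
Law of sines: RQ = PR·sin P/sin Q ≈ 154.23.
Law of sines: QP = PR·sin R/sin Q ≈ 110.72.
Area = ½·PR·RQ·sin R ≈ 4204.4.
Semiperimeter s = (154.23+110.72+79.5)/2 = 172.22.
Inradius = area/s = 4204.4/172.22 ≈ 24.412.

24.412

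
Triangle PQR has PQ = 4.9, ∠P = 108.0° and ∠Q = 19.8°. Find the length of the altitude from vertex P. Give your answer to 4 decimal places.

The third angle is ∠R = 180° − ∠P − ∠Q = 52.20°.
Law of sines: QR = PQ·sin P/sin R ≈ 5.8978.
Law of sines: RP = PQ·sin Q/sin R ≈ 2.1006.
Area = ½·PQ·QR·sin Q ≈ 4.8946.
The altitude from P has length 2·area/QR ≈ 1.6598.

h_P ≈ 1.6598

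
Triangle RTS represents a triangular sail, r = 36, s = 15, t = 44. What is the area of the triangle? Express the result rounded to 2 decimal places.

Semiperimeter p = (36 + 44 + 15)/2 = 47.5.
Heron's formula: area = √(47.5·11.5·3.5·32.5) ≈ 249.27.

area ≈ 249.27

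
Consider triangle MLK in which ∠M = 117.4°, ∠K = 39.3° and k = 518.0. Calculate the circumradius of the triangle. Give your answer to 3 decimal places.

R ≈ 408.917

The third angle is ∠L = 180° − ∠K − ∠M = 23.30°.
Law of sines: m = k·sin M/sin K ≈ 726.09.
Law of sines: l = k·sin L/sin K ≈ 323.49.
Circumradius = k/(2 sin K) ≈ 408.92.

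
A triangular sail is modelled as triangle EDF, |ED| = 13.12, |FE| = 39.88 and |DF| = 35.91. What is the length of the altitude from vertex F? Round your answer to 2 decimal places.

Semiperimeter s = (35.91 + 39.88 + 13.12)/2 = 44.455.
Heron's formula: area = √(44.455·8.545·4.575·31.335) ≈ 233.36.
The altitude from F has length 2·area/|ED| ≈ 35.573.

h_F ≈ 35.57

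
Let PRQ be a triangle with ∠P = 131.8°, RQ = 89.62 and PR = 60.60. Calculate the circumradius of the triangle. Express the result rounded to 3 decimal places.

Law of sines: sin Q = PR·sin P/RQ ≈ 0.50408.
Since RQ ≥ PR, only the acute value applies: ∠Q ≈ 30.27°.
Then ∠R = 180° − ∠P − ∠Q ≈ 17.93°.
Law of sines gives QP = RQ·sin R/sin P ≈ 37.009.
Circumradius = RQ/(2 sin P) ≈ 60.109.

60.109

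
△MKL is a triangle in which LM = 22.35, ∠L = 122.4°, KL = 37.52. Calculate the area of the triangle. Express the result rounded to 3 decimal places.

area ≈ 354.015

Area = ½·KL·LM·sin L ≈ 354.01.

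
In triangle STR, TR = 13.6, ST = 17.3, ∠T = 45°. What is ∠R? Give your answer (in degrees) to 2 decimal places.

By the law of cosines, RS² = ST² + TR² − 2·ST·TR·cos T = 151.51, so RS ≈ 12.309.
Law of cosines again: cos R = (TR² + RS² − ST²)/(2·TR·RS) ≈ 0.11106, so ∠R ≈ 83.62°.

∠R ≈ 83.62°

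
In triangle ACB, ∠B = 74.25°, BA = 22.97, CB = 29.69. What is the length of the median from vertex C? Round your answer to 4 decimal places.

28.7799

By the law of cosines, AC² = CB² + BA² − 2·CB·BA·cos B = 1038.9, so AC ≈ 32.232.
Median from C: ½√(2·AC² + 2·CB² − BA²) ≈ 28.78.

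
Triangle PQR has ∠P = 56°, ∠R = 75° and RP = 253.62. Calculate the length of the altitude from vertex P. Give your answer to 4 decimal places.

h_P ≈ 244.9781

The third angle is ∠Q = 180° − ∠R − ∠P = 49.00°.
Law of sines: QR = RP·sin P/sin Q ≈ 278.6.
Law of sines: PQ = RP·sin R/sin Q ≈ 324.6.
Area = ½·RP·QR·sin R ≈ 34125.
The altitude from P has length 2·area/QR ≈ 244.98.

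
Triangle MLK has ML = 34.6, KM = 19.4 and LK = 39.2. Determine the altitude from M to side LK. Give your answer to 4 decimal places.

17.1170

Semiperimeter s = (39.2 + 19.4 + 34.6)/2 = 46.6.
Heron's formula: area = √(46.6·7.4·27.2·12) ≈ 335.49.
The altitude from M has length 2·area/LK ≈ 17.117.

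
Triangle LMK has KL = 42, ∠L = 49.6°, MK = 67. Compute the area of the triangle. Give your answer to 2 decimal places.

Law of sines: sin M = KL·sin L/MK ≈ 0.47738.
Since MK ≥ KL, only the acute value applies: ∠M ≈ 28.51°.
Then ∠K = 180° − ∠L − ∠M ≈ 101.89°.
Law of sines gives LM = MK·sin K/sin L ≈ 86.094.
Area = ½·MK·KL·sin K ≈ 1376.8.

1376.84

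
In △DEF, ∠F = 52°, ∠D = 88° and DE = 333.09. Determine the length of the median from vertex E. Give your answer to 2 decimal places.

m_E ≈ 355.31

The third angle is ∠E = 180° − ∠F − ∠D = 40.00°.
Law of sines: EF = DE·sin D/sin F ≈ 422.44.
Law of sines: FD = DE·sin E/sin F ≈ 271.7.
Median from E: ½√(2·DE² + 2·EF² − FD²) ≈ 355.31.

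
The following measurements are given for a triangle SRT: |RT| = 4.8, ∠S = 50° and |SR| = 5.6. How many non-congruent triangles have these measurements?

|SR|·sin S = 5.6·sin(50°) ≈ 4.29.
Since |SR| sin S < |RT| < |SR| (4.29 < 4.8 < 5.6), two triangles exist.

2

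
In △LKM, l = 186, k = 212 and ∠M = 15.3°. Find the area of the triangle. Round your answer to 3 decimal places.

5202.521

Area = ½·l·k·sin M ≈ 5202.5.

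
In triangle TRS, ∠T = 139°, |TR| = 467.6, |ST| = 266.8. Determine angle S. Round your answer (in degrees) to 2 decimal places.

By the law of cosines, |RS|² = |ST|² + |TR|² − 2·|ST|·|TR|·cos T = 4.7814e+05, so |RS| ≈ 691.48.
Law of cosines again: cos S = (|RS|² + |ST|² − |TR|²)/(2·|RS|·|ST|) ≈ 0.89620, so ∠S ≈ 26.34°.

∠S ≈ 26.34°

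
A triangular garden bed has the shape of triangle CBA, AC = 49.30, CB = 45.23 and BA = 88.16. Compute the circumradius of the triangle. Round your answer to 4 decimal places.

R ≈ 65.4349

By the law of cosines, cos C = (AC² + CB² − BA²) / (2·AC·CB) ≈ -0.73905, so ∠C ≈ 137.65°.
Circumradius = BA/(2 sin C) ≈ 65.435.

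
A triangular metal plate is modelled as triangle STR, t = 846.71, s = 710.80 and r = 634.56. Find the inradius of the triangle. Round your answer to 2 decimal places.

Semiperimeter p = (710.8 + 846.71 + 634.56)/2 = 1096.
Heron's formula: area = √(1096·385.23·249.32·461.47) ≈ 2.2041e+05.
Inradius = area/p = 2.2041e+05/1096 ≈ 201.1.

201.10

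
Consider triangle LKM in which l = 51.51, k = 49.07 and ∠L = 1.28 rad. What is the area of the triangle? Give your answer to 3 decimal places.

825.613

Law of sines: sin K = k·sin L/l ≈ 0.91264.
Since l ≥ k, only the acute value applies: ∠K ≈ 1.150 rad.
Then ∠M = π − ∠L − ∠K ≈ 0.712 rad.
Law of sines gives m = l·sin M/sin L ≈ 35.125.
Area = ½·l·k·sin M ≈ 825.61.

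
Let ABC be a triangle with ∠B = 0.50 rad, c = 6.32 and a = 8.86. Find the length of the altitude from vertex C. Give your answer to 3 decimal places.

By the law of cosines, b² = c² + a² − 2·c·a·cos B = 20.161, so b ≈ 4.4901.
Area = ½·c·a·sin B ≈ 13.423.
The altitude from C has length 2·area/c ≈ 4.2477.

4.248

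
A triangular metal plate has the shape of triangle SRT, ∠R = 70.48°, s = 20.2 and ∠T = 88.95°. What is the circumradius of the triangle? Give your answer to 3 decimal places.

28.746

The third angle is ∠S = 180° − ∠R − ∠T = 20.57°.
Law of sines: r = s·sin R/sin S ≈ 54.188.
Law of sines: t = s·sin T/sin S ≈ 57.483.
Circumradius = s/(2 sin S) ≈ 28.746.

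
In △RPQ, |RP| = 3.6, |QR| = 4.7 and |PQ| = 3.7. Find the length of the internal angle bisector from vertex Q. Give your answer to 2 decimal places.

By the law of cosines, cos Q = (|PQ|² + |QR|² − |RP|²) / (2·|PQ|·|QR|) ≈ 0.65612, so ∠Q ≈ 49.00°.
The bisector from Q has length 2·|PQ|·|QR|·cos(∠Q/2)/(|PQ|+|QR|) ≈ 3.7677.

t_Q ≈ 3.77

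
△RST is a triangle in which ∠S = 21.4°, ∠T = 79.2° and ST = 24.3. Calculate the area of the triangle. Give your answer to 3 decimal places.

The third angle is ∠R = 180° − ∠S − ∠T = 79.40°.
Law of sines: TR = ST·sin S/sin R ≈ 9.0204.
Law of sines: RS = ST·sin T/sin R ≈ 24.284.
Area = ½·ST·TR·sin T ≈ 107.66.

107.657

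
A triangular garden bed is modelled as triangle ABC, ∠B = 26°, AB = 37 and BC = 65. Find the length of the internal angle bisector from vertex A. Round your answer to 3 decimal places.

By the law of cosines, CA² = AB² + BC² − 2·AB·BC·cos B = 1270.8, so CA ≈ 35.648.
Law of cosines again: cos A = (CA² + AB² − BC²)/(2·CA·AB) ≈ -0.60092, so ∠A ≈ 126.94°.
The bisector from A has length 2·CA·AB·cos(∠A/2)/(CA+AB) ≈ 16.22.

t_A ≈ 16.220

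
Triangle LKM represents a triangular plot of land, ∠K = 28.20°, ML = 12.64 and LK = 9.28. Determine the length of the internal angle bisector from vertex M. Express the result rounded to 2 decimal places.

Law of sines: sin M = LK·sin K/ML ≈ 0.34694.
Since ML ≥ LK, only the acute value applies: ∠M ≈ 20.30°.
Then ∠L = 180° − ∠K − ∠M ≈ 131.50°.
Law of sines gives KM = ML·sin L/sin K ≈ 20.033.
The bisector from M has length 2·KM·ML·cos(∠M/2)/(KM+ML) ≈ 15.258.

t_M ≈ 15.26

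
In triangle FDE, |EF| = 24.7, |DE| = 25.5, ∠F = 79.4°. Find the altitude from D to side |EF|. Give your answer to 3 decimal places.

Law of sines: sin D = |EF|·sin F/|DE| ≈ 0.95210.
Since |DE| ≥ |EF|, only the acute value applies: ∠D ≈ 72.19°.
Then ∠E = 180° − ∠F − ∠D ≈ 28.41°.
Law of sines gives |FD| = |DE|·sin E/sin F ≈ 12.341.
Area = ½·|DE|·|EF|·sin E ≈ 149.81.
The altitude from D has length 2·area/|EF| ≈ 12.131.

12.131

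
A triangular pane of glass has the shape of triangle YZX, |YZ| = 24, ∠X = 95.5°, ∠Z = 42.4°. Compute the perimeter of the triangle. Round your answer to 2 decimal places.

56.42

The third angle is ∠Y = 180° − ∠Z − ∠X = 42.10°.
Law of sines: |ZX| = |YZ|·sin Y/sin X ≈ 16.165.
Law of sines: |XY| = |YZ|·sin Z/sin X ≈ 16.258.
Semiperimeter s = (16.165+16.258+24)/2 = 28.211.
Perimeter = 16.165 + 16.258 + 24 = 56.423.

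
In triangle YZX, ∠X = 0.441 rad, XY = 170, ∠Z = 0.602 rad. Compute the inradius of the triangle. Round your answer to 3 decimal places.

The third angle is ∠Y = π − ∠Z − ∠X = 2.099 rad.
Law of sines: ZX = XY·sin Y/sin Z ≈ 259.35.
Law of sines: YZ = XY·sin X/sin Z ≈ 128.14.
Area = ½·XY·ZX·sin X ≈ 9409.6.
Semiperimeter s = (259.35+170+128.14)/2 = 278.74.
Inradius = area/s = 9409.6/278.74 ≈ 33.757.

r ≈ 33.757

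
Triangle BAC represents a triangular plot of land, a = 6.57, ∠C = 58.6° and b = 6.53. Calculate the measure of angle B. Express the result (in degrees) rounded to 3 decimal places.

60.388

By the law of cosines, c² = b² + a² − 2·b·a·cos C = 41.101, so c ≈ 6.411.
Law of cosines again: cos B = (a² + c² − b²)/(2·a·c) ≈ 0.49412, so ∠B ≈ 60.39°.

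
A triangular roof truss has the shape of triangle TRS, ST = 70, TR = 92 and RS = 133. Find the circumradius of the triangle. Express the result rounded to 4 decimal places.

70.5993

By the law of cosines, cos T = (ST² + TR² − RS²) / (2·ST·TR) ≈ -0.33579, so ∠T ≈ 109.62°.
Circumradius = RS/(2 sin T) ≈ 70.599.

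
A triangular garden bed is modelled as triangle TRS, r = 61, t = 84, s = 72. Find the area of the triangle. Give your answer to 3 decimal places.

Semiperimeter p = (84 + 61 + 72)/2 = 108.5.
Heron's formula: area = √(108.5·24.5·47.5·36.5) ≈ 2146.8.

area ≈ 2146.798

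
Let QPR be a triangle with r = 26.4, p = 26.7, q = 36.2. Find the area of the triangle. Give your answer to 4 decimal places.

area ≈ 351.5627

Semiperimeter s = (36.2 + 26.7 + 26.4)/2 = 44.65.
Heron's formula: area = √(44.65·8.45·17.95·18.25) ≈ 351.56.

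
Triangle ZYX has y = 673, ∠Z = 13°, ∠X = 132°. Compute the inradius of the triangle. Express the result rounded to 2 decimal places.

72.98

The third angle is ∠Y = 180° − ∠X − ∠Z = 35.00°.
Law of sines: z = y·sin Z/sin Y ≈ 263.94.
Law of sines: x = y·sin X/sin Y ≈ 871.96.
Area = ½·y·z·sin X ≈ 66004.
Semiperimeter s = (263.94+673+871.96)/2 = 904.45.
Inradius = area/s = 66004/904.45 ≈ 72.977.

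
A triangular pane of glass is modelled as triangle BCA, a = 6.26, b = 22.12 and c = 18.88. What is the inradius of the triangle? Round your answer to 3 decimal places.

Semiperimeter s = (22.12 + 18.88 + 6.26)/2 = 23.63.
Heron's formula: area = √(23.63·1.51·4.75·17.37) ≈ 54.258.
Inradius = area/s = 54.258/23.63 ≈ 2.2962.

2.296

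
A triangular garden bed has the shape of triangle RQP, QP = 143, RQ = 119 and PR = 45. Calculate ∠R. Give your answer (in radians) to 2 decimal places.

By the law of cosines, cos R = (PR² + RQ² − QP²) / (2·PR·RQ) ≈ -0.39804, so ∠R ≈ 1.980 rad.

1.98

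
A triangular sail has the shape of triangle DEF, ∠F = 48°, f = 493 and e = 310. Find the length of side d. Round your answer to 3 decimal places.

643.293

Law of sines: sin E = e·sin F/f ≈ 0.46729.
Since f ≥ e, only the acute value applies: ∠E ≈ 27.86°.
Then ∠D = 180° − ∠F − ∠E ≈ 104.14°.
Law of sines gives d = f·sin D/sin F ≈ 643.29.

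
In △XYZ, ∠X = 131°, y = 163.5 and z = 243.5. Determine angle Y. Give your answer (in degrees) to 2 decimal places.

∠Y ≈ 19.38°

By the law of cosines, x² = y² + z² − 2·y·z·cos X = 1.3826e+05, so x ≈ 371.84.
Law of cosines again: cos Y = (z² + x² − y²)/(2·z·x) ≈ 0.94333, so ∠Y ≈ 19.38°.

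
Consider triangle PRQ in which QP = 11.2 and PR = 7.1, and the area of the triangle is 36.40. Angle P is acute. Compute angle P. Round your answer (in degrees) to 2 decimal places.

From area = ½·QP·PR·sin P, we get sin P = 2·area/(QP·PR) ≈ 0.91549.
Taking the acute solution, ∠P ≈ 66.28°.

66.28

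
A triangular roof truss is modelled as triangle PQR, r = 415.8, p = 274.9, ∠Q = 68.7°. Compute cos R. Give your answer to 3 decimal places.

0.305

By the law of cosines, q² = r² + p² − 2·r·p·cos Q = 1.6542e+05, so q ≈ 406.72.
Law of cosines again: cos R = (p² + q² − r²)/(2·p·q) ≈ 0.30454, so ∠R ≈ 72.27°.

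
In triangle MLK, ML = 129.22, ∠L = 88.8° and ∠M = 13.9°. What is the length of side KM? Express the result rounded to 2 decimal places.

The third angle is ∠K = 180° − ∠M − ∠L = 77.30°.
Law of sines: KM = ML·sin L/sin K ≈ 132.43.

132.43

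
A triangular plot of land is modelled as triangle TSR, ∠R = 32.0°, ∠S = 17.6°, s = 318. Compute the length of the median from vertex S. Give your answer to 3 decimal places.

The third angle is ∠T = 180° − ∠S − ∠R = 130.40°.
Law of sines: t = s·sin T/sin S ≈ 800.9.
Law of sines: r = s·sin R/sin S ≈ 557.31.
Median from S: ½√(2·r² + 2·t² − s²) ≈ 671.37.

m_S ≈ 671.372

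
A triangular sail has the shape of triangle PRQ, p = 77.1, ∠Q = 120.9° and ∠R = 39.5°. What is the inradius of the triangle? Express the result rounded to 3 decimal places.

23.000

The third angle is ∠P = 180° − ∠R − ∠Q = 19.60°.
Law of sines: r = p·sin R/sin P ≈ 146.2.
Law of sines: q = p·sin Q/sin P ≈ 197.22.
Area = ½·p·r·sin Q ≈ 4835.9.
Semiperimeter s = (77.1+146.2+197.22)/2 = 210.26.
Inradius = area/s = 4835.9/210.26 ≈ 23.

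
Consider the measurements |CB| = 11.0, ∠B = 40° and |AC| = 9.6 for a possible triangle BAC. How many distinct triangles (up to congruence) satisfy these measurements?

2

|CB|·sin B = 11.0·sin(40°) ≈ 7.071.
Since |CB| sin B < |AC| < |CB| (7.071 < 9.6 < 11.0), two triangles exist.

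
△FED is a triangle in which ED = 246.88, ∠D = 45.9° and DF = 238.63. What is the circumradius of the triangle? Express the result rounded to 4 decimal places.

131.9170

By the law of cosines, FE² = ED² + DF² − 2·ED·DF·cos D = 35897, so FE ≈ 189.47.
Area = ½·ED·DF·sin D ≈ 21153.
Circumradius = FE/(2 sin D) ≈ 131.92.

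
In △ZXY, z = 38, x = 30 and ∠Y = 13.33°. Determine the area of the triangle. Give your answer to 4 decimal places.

Area = ½·z·x·sin Y ≈ 131.42.

area ≈ 131.4188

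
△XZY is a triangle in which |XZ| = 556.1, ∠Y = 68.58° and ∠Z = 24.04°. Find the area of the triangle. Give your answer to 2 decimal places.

The third angle is ∠X = 180° − ∠Z − ∠Y = 87.38°.
Law of sines: |ZY| = |XZ|·sin X/sin Y ≈ 596.74.
Law of sines: |YX| = |XZ|·sin Z/sin Y ≈ 243.35.
Area = ½·|XZ|·|ZY|·sin Z ≈ 67593.

67592.57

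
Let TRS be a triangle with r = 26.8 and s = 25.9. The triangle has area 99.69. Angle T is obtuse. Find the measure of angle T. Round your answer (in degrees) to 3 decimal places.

∠T ≈ 163.307°

From area = ½·r·s·sin T, we get sin T = 2·area/(r·s) ≈ 0.28724.
Taking the obtuse solution, ∠T ≈ 163.31°.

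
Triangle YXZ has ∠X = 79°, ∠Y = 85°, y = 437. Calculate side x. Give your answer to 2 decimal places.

430.61

The third angle is ∠Z = 180° − ∠Y − ∠X = 16.00°.
Law of sines: x = y·sin X/sin Y ≈ 430.61.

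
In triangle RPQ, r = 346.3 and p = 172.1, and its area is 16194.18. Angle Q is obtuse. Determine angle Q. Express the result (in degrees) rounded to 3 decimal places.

147.082

From area = ½·r·p·sin Q, we get sin Q = 2·area/(r·p) ≈ 0.54344.
Taking the obtuse solution, ∠Q ≈ 147.08°.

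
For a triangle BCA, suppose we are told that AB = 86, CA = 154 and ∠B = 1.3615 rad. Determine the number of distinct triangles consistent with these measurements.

AB·sin B = 86·sin(1.3615 rad) ≈ 84.12.
Since CA ≥ AB, exactly one triangle exists.

1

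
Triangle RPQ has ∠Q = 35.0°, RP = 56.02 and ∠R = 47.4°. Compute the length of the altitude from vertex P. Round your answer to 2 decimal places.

The third angle is ∠P = 180° − ∠Q − ∠R = 97.60°.
Law of sines: PQ = RP·sin R/sin Q ≈ 71.893.
Law of sines: QR = RP·sin P/sin Q ≈ 96.81.
Area = ½·RP·PQ·sin P ≈ 1996.
The altitude from P has length 2·area/QR ≈ 41.236.

h_P ≈ 41.24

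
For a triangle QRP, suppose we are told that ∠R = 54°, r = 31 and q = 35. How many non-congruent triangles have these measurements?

2

q·sin R = 35·sin(54°) ≈ 28.32.
Since q sin R < r < q (28.32 < 31 < 35), two triangles exist.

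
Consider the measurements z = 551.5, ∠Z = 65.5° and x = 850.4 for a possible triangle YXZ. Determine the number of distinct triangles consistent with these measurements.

x·sin Z = 850.4·sin(65.5°) ≈ 773.8.
Since z = 551.5 < 773.8 = x sin Z, no triangle exists.

0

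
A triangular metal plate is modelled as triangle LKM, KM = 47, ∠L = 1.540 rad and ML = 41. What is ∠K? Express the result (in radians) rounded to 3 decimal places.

Law of sines: sin K = ML·sin L/KM ≈ 0.87193.
Since KM ≥ ML, only the acute value applies: ∠K ≈ 1.059 rad.
Then ∠M = π − ∠L − ∠K ≈ 0.542 rad.

1.059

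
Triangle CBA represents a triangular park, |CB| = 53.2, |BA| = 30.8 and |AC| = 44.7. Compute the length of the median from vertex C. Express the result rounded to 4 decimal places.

Median from C: ½√(2·|AC|² + 2·|CB|² − |BA|²) ≈ 46.658.

46.6584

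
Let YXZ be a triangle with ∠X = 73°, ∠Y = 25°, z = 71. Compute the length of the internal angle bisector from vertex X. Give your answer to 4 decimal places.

The third angle is ∠Z = 180° − ∠Y − ∠X = 82.00°.
Law of sines: y = z·sin Y/sin Z ≈ 30.301.
Law of sines: x = z·sin X/sin Z ≈ 68.565.
The bisector from X has length 2·z·y·cos(∠X/2)/(z+y) ≈ 34.144.

t_X ≈ 34.1435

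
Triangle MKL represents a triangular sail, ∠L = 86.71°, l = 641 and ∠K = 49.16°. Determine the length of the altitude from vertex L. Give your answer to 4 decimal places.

The third angle is ∠M = 180° − ∠K − ∠L = 44.13°.
Law of sines: m = l·sin M/sin L ≈ 447.06.
Law of sines: k = l·sin K/sin L ≈ 485.74.
Area = ½·l·m·sin K ≈ 1.084e+05.
The altitude from L has length 2·area/l ≈ 338.22.

338.2166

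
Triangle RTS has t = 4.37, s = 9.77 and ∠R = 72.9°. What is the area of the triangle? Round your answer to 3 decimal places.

area ≈ 20.404

Area = ½·t·s·sin R ≈ 20.404.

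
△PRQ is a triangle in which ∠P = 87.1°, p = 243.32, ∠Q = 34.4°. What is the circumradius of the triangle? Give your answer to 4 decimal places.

121.8160

The third angle is ∠R = 180° − ∠Q − ∠P = 58.50°.
Law of sines: r = p·sin R/sin P ≈ 207.73.
Law of sines: q = p·sin Q/sin P ≈ 137.64.
Circumradius = p/(2 sin P) ≈ 121.82.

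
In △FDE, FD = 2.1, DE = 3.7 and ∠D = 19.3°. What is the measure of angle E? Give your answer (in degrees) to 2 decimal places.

∠E ≈ 22.00°

By the law of cosines, EF² = FD² + DE² − 2·FD·DE·cos D = 3.4333, so EF ≈ 1.8529.
Law of cosines again: cos E = (DE² + EF² − FD²)/(2·DE·EF) ≈ 0.92719, so ∠E ≈ 22.00°.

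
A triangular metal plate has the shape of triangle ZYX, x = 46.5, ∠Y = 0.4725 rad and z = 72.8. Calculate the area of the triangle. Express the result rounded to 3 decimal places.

Area = ½·x·z·sin Y ≈ 770.33.

770.326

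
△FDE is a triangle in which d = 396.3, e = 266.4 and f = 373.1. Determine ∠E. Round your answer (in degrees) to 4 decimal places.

By the law of cosines, cos E = (f² + d² − e²) / (2·f·d) ≈ 0.76183, so ∠E ≈ 40.37°.

40.3740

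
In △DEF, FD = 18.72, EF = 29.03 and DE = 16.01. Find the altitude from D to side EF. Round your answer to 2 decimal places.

h_D ≈ 9.49

Semiperimeter s = (29.03 + 18.72 + 16.01)/2 = 31.88.
Heron's formula: area = √(31.88·2.85·13.16·15.87) ≈ 137.75.
The altitude from D has length 2·area/EF ≈ 9.4903.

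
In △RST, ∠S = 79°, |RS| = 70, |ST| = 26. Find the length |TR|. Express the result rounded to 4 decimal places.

69.8674

By the law of cosines, |TR|² = |RS|² + |ST|² − 2·|RS|·|ST|·cos S = 4881.5, so |TR| ≈ 69.867.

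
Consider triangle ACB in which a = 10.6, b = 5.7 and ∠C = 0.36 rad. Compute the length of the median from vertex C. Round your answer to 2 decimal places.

By the law of cosines, c² = b² + a² − 2·b·a·cos C = 31.756, so c ≈ 5.6353.
Median from C: ½√(2·b² + 2·a² − c²) ≈ 8.0303.

m_C ≈ 8.03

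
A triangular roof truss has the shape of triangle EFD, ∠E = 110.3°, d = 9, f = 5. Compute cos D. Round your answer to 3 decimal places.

By the law of cosines, e² = f² + d² − 2·f·d·cos E = 137.22, so e ≈ 11.714.
Law of cosines again: cos D = (e² + f² − d²)/(2·e·f) ≈ 0.69338, so ∠D ≈ 46.10°.

0.693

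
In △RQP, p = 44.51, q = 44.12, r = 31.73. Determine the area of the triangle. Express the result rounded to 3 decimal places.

Semiperimeter s = (31.73 + 44.12 + 44.51)/2 = 60.18.
Heron's formula: area = √(60.18·28.45·16.06·15.67) ≈ 656.41.

656.409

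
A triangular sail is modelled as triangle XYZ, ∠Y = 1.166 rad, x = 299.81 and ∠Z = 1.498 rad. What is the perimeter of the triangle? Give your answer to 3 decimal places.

The third angle is ∠X = π − ∠Y − ∠Z = 0.478 rad.
Law of sines: y = x·sin Y/sin X ≈ 599.55.
Law of sines: z = x·sin Z/sin X ≈ 650.54.
Semiperimeter s = (299.81+599.55+650.54)/2 = 774.95.
Perimeter = 299.81 + 599.55 + 650.54 = 1549.9.

perimeter ≈ 1549.903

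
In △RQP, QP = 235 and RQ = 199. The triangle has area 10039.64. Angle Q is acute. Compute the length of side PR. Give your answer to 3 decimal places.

From area = ½·RQ·QP·sin Q, we get sin Q = 2·area/(RQ·QP) ≈ 0.42937.
Taking the acute solution, ∠Q ≈ 25.43°.
Law of cosines then gives PR ≈ 101.77.

101.765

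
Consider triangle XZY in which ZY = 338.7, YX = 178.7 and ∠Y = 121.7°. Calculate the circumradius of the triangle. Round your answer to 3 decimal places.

R ≈ 269.473

By the law of cosines, XZ² = ZY² + YX² − 2·ZY·YX·cos Y = 2.1026e+05, so XZ ≈ 458.54.
Area = ½·ZY·YX·sin Y ≈ 25748.
Circumradius = XZ/(2 sin Y) ≈ 269.47.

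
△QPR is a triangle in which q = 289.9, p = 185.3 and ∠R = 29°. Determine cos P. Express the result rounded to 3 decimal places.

0.818

By the law of cosines, r² = q² + p² − 2·q·p·cos R = 24412, so r ≈ 156.24.
Law of cosines again: cos P = (r² + q² − p²)/(2·r·q) ≈ 0.81817, so ∠P ≈ 35.10°.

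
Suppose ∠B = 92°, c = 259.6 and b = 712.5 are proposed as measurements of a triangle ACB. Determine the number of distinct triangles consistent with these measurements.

1

c·sin B = 259.6·sin(92°) ≈ 259.4.
Since ∠B is not acute, a triangle exists only if b > c; here b > c, so there is exactly one triangle.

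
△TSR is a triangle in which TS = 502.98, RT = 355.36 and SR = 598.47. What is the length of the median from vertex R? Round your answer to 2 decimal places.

Median from R: ½√(2·SR² + 2·RT² − TS²) ≈ 423.06.

m_R ≈ 423.06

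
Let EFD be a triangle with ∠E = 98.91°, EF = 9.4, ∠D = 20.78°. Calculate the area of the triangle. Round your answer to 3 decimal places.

106.874

The third angle is ∠F = 180° − ∠D − ∠E = 60.31°.
Law of sines: FD = EF·sin E/sin D ≈ 26.176.
Law of sines: DE = EF·sin F/sin D ≈ 23.017.
Area = ½·EF·FD·sin F ≈ 106.87.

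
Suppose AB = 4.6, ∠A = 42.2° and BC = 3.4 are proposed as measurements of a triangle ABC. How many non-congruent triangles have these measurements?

2

AB·sin A = 4.6·sin(42.2°) ≈ 3.09.
Since AB sin A < BC < AB (3.09 < 3.4 < 4.6), two triangles exist.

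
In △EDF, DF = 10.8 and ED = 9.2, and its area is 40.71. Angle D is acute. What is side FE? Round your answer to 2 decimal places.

9.35

From area = ½·ED·DF·sin D, we get sin D = 2·area/(ED·DF) ≈ 0.81944.
Taking the acute solution, ∠D ≈ 55.03°.
Law of cosines then gives FE ≈ 9.3478.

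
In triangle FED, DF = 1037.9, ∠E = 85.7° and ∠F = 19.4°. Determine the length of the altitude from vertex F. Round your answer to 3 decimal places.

1002.064

The third angle is ∠D = 180° − ∠F − ∠E = 74.90°.
Law of sines: ED = DF·sin F/sin E ≈ 345.72.
Law of sines: FE = DF·sin D/sin E ≈ 1004.9.
Area = ½·DF·ED·sin D ≈ 1.7322e+05.
The altitude from F has length 2·area/ED ≈ 1002.1.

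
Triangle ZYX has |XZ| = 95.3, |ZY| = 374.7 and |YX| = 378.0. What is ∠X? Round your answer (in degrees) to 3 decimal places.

80.762

By the law of cosines, cos X = (|YX|² + |XZ|² − |ZY|²) / (2·|YX|·|XZ|) ≈ 0.16053, so ∠X ≈ 80.76°.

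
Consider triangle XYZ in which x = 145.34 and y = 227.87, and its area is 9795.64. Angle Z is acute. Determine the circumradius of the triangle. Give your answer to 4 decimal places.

118.4644

From area = ½·x·y·sin Z, we get sin Z = 2·area/(x·y) ≈ 0.59155.
Taking the acute solution, ∠Z ≈ 36.27°.
Law of cosines then gives z ≈ 140.15.
Circumradius = z/(2 sin Z) ≈ 118.46.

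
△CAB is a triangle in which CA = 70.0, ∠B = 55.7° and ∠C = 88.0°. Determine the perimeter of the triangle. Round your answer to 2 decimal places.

204.85

The third angle is ∠A = 180° − ∠B − ∠C = 36.30°.
Law of sines: AB = CA·sin C/sin B ≈ 84.684.
Law of sines: BC = CA·sin A/sin B ≈ 50.165.
Semiperimeter s = (84.684+50.165+70)/2 = 102.42.
Perimeter = 84.684 + 50.165 + 70 = 204.85.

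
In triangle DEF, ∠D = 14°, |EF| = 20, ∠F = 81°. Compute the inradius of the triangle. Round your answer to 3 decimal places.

r ≈ 8.841

The third angle is ∠E = 180° − ∠F − ∠D = 85.00°.
Law of sines: |FD| = |EF|·sin E/sin D ≈ 82.357.
Law of sines: |DE| = |EF|·sin F/sin D ≈ 81.653.
Area = ½·|EF|·|FD|·sin F ≈ 813.43.
Semiperimeter s = (20+82.357+81.653)/2 = 92.005.
Inradius = area/s = 813.43/92.005 ≈ 8.8411.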